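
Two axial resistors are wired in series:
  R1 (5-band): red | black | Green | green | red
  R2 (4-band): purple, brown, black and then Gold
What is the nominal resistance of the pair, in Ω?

R1: red, black, green → 205; green ×10^5 → 20500000 Ω.
R2: violet, brown → 71; black ×1 → 71 Ω.
Series: 20500000 + 71 = 20500071 Ω.

20500071 Ω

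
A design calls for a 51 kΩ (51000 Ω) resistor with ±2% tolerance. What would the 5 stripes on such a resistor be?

51000 Ω = 510 × 10^2.
5 → green
1 → brown
0 → black
Multiplier 10^2 → red.
±2% tolerance → red.

green, brown, black, red, red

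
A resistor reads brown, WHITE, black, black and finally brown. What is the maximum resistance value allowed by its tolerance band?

191.9 Ω

Brown → 1 (first significant figure)
White → 9 (second significant figure)
Black → 0 (third significant figure)
Black → ×1 multiplier
Brown → ±1% tolerance
190 × 1 = 190 Ω
Maximum = 190 × (1 + 1/100) = 191.9 Ω.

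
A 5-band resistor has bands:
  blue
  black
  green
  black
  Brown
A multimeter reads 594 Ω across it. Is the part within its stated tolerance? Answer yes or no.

Blue → 6 (first significant figure)
Black → 0 (second significant figure)
Green → 5 (third significant figure)
Black → ×1 multiplier
Brown → ±1% tolerance
605 × 1 = 605 Ω
Allowed range: 598.95 Ω to 611.05 Ω.
594 Ω lies outside that range.

no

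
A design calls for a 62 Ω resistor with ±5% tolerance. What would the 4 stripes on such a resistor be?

blue, red, black, gold

62 Ω = 62 × 10^0.
6 → blue
2 → red
Multiplier 10^0 → black.
±5% tolerance → gold.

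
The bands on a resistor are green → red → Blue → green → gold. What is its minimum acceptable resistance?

Green → 5 (first significant figure)
Red → 2 (second significant figure)
Blue → 6 (third significant figure)
Green → ×10^5 multiplier
Gold → ±5% tolerance
526 × 100000 = 52600000 Ω
Minimum = 52600000 × (1 − 5/100) = 49970000 Ω.

49970000 Ω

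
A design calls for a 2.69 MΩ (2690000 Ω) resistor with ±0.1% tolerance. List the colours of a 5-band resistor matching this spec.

red, blue, white, yellow, violet

2690000 Ω = 269 × 10^4.
2 → red
6 → blue
9 → white
Multiplier 10^4 → yellow.
±0.1% tolerance → violet.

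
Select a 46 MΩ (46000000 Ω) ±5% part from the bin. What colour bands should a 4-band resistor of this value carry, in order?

yellow, blue, blue, gold

46000000 Ω = 46 × 10^6.
4 → yellow
6 → blue
Multiplier 10^6 → blue.
±5% tolerance → gold.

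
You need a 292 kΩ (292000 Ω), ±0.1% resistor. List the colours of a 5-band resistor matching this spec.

292000 Ω = 292 × 10^3.
2 → red
9 → white
2 → red
Multiplier 10^3 → orange.
±0.1% tolerance → violet.

red, white, red, orange, violet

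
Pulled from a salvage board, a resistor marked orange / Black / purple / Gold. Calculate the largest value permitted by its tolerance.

Orange → 3 (first significant figure)
Black → 0 (second significant figure)
Violet → ×10^7 multiplier
Gold → ±5% tolerance
30 × 10000000 = 300000000 Ω
Largest = 300000000 × (1 + 5/100) = 315000000 Ω.

315000000 Ω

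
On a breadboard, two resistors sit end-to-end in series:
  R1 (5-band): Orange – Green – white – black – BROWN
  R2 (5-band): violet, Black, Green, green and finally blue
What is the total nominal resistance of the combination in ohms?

70500359 Ω

R1: orange, green, white → 359; black ×1 → 359 Ω.
R2: violet, black, green → 705; green ×10^5 → 70500000 Ω.
Series: 359 + 70500000 = 70500359 Ω.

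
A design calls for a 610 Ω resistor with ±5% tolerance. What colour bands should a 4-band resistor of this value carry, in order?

610 Ω = 61 × 10^1.
6 → blue
1 → brown
Multiplier 10^1 → brown.
±5% tolerance → gold.

blue, brown, brown, gold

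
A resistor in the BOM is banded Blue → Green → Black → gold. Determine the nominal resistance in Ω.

65 Ω

Blue → 6 (first significant figure)
Green → 5 (second significant figure)
Black → ×1 multiplier
65 × 1 = 65 Ω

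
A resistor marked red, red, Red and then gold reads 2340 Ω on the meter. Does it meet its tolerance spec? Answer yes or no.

no

Red → 2 (first significant figure)
Red → 2 (second significant figure)
Red → ×10^2 multiplier
Gold → ±5% tolerance
22 × 100 = 2200 Ω
Allowed range: 2090 Ω to 2310 Ω.
2340 Ω lies outside that range.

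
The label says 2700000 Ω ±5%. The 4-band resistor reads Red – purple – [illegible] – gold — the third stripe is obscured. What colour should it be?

green

2700000 Ω = 27 × 10^5.
The third band is the multiplier, 10^5, which is green.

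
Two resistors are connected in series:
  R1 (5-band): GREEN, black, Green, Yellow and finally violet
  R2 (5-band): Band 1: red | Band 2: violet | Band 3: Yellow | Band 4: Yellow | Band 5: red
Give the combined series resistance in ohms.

7790000 Ω

R1: green, black, green → 505; yellow ×10^4 → 5050000 Ω.
R2: red, violet, yellow → 274; yellow ×10^4 → 2740000 Ω.
Series: 5050000 + 2740000 = 7790000 Ω.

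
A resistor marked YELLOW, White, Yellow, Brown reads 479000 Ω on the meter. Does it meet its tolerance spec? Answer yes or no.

Yellow → 4 (first significant figure)
White → 9 (second significant figure)
Yellow → ×10^4 multiplier
Brown → ±1% tolerance
49 × 10000 = 490000 Ω
Allowed range: 485100 Ω to 494900 Ω.
479000 Ω lies outside that range.

no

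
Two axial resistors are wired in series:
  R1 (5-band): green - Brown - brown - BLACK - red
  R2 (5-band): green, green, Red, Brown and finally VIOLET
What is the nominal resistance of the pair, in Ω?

R1: green, brown, brown → 511; black ×1 → 511 Ω.
R2: green, green, red → 552; brown ×10 → 5520 Ω.
Series: 511 + 5520 = 6031 Ω.

6031 Ω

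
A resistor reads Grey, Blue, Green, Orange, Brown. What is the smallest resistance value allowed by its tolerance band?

856350 Ω

Grey → 8 (first significant figure)
Blue → 6 (second significant figure)
Green → 5 (third significant figure)
Orange → ×10^3 multiplier
Brown → ±1% tolerance
865 × 1000 = 865000 Ω
Smallest = 865000 × (1 − 1/100) = 856350 Ω.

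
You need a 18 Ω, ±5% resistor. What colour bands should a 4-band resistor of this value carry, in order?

18 Ω = 18 × 10^0.
1 → brown
8 → grey
Multiplier 10^0 → black.
±5% tolerance → gold.

brown, grey, black, gold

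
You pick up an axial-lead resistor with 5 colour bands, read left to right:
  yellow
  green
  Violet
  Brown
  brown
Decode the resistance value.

Yellow → 4 (first significant figure)
Green → 5 (second significant figure)
Violet → 7 (third significant figure)
Brown → ×10 multiplier
457 × 10 = 4570 Ω

4570 Ω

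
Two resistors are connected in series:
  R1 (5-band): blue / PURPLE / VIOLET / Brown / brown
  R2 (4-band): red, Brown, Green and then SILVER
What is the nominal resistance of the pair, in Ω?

2106770 Ω

R1: blue, violet, violet → 677; brown ×10 → 6770 Ω.
R2: red, brown → 21; green ×10^5 → 2100000 Ω.
Series: 6770 + 2100000 = 2106770 Ω.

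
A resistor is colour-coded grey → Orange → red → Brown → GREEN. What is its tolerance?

The last band, green, is the tolerance band.
Green corresponds to ±0.5%.

±0.5%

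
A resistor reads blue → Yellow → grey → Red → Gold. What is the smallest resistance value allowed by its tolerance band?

61560 Ω

Blue → 6 (first significant figure)
Yellow → 4 (second significant figure)
Grey → 8 (third significant figure)
Red → ×10^2 multiplier
Gold → ±5% tolerance
648 × 100 = 64800 Ω
Smallest = 64800 × (1 − 5/100) = 61560 Ω.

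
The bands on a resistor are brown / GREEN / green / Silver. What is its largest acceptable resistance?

1650000 Ω

Brown → 1 (first significant figure)
Green → 5 (second significant figure)
Green → ×10^5 multiplier
Silver → ±10% tolerance
15 × 100000 = 1500000 Ω
Largest = 1500000 × (1 + 10/100) = 1650000 Ω.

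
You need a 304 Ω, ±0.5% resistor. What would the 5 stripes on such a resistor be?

304 Ω = 304 × 10^0.
3 → orange
0 → black
4 → yellow
Multiplier 10^0 → black.
±0.5% tolerance → green.

orange, black, yellow, black, green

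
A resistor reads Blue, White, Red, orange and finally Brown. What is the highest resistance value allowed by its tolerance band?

698920 Ω

Blue → 6 (first significant figure)
White → 9 (second significant figure)
Red → 2 (third significant figure)
Orange → ×10^3 multiplier
Brown → ±1% tolerance
692 × 1000 = 692000 Ω
Highest = 692000 × (1 + 1/100) = 698920 Ω.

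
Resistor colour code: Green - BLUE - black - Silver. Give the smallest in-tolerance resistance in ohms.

50.4 Ω

Green → 5 (first significant figure)
Blue → 6 (second significant figure)
Black → ×1 multiplier
Silver → ±10% tolerance
56 × 1 = 56 Ω
Smallest = 56 × (1 − 10/100) = 50.4 Ω.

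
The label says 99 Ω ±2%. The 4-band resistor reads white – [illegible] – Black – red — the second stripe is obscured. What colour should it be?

white

99 Ω = 99 × 10^0.
The second band gives digit 9 of the significand, and 9 is white.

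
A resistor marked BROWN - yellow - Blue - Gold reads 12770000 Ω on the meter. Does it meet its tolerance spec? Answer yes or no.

Brown → 1 (first significant figure)
Yellow → 4 (second significant figure)
Blue → ×10^6 multiplier
Gold → ±5% tolerance
14 × 1000000 = 14000000 Ω
Allowed range: 13300000 Ω to 14700000 Ω.
12770000 Ω lies outside that range.

no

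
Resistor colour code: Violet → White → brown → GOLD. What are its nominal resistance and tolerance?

Violet → 7 (first significant figure)
White → 9 (second significant figure)
Brown → ×10 multiplier
Gold → ±5% tolerance
79 × 10 = 790 Ω

790 Ω ±5%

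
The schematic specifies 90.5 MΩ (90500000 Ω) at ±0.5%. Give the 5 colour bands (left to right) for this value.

white, black, green, green, green

90500000 Ω = 905 × 10^5.
9 → white
0 → black
5 → green
Multiplier 10^5 → green.
±0.5% tolerance → green.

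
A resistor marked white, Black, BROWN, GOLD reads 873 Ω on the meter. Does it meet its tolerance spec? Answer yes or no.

yes

White → 9 (first significant figure)
Black → 0 (second significant figure)
Brown → ×10 multiplier
Gold → ±5% tolerance
90 × 10 = 900 Ω
Allowed range: 855 Ω to 945 Ω.
873 Ω lies inside that range.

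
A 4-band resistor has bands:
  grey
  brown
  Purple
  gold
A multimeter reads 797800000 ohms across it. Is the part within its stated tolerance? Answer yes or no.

Grey → 8 (first significant figure)
Brown → 1 (second significant figure)
Violet → ×10^7 multiplier
Gold → ±5% tolerance
81 × 10000000 = 810000000 Ω
Allowed range: 769500000 Ω to 850500000 Ω.
797800000 ohms lies inside that range.

yes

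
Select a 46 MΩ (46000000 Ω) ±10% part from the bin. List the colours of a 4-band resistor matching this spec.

46000000 Ω = 46 × 10^6.
4 → yellow
6 → blue
Multiplier 10^6 → blue.
±10% tolerance → silver.

yellow, blue, blue, silver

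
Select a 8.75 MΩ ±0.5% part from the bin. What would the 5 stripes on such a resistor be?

8750000 Ω = 875 × 10^4.
8 → grey
7 → violet
5 → green
Multiplier 10^4 → yellow.
±0.5% tolerance → green.

grey, violet, green, yellow, green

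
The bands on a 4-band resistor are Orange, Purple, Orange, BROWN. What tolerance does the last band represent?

The last band, brown, is the tolerance band.
Brown corresponds to ±1%.

±1%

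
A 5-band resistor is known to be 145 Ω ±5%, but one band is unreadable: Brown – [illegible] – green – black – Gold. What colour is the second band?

yellow

145 Ω = 145 × 10^0.
The second band gives digit 4 of the significand, and 4 is yellow.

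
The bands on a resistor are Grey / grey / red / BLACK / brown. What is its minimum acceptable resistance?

873.18 Ω

Grey → 8 (first significant figure)
Grey → 8 (second significant figure)
Red → 2 (third significant figure)
Black → ×1 multiplier
Brown → ±1% tolerance
882 × 1 = 882 Ω
Minimum = 882 × (1 − 1/100) = 873.18 Ω.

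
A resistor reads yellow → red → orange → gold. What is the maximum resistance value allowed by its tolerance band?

44100 Ω

Yellow → 4 (first significant figure)
Red → 2 (second significant figure)
Orange → ×10^3 multiplier
Gold → ±5% tolerance
42 × 1000 = 42000 Ω
Maximum = 42000 × (1 + 5/100) = 44100 Ω.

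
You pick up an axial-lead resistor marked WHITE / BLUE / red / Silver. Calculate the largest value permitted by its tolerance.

White → 9 (first significant figure)
Blue → 6 (second significant figure)
Red → ×10^2 multiplier
Silver → ±10% tolerance
96 × 100 = 9600 Ω
Largest = 9600 × (1 + 10/100) = 10560 Ω.

10560 Ω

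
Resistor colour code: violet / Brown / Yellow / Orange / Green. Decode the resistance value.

Violet → 7 (first significant figure)
Brown → 1 (second significant figure)
Yellow → 4 (third significant figure)
Orange → ×10^3 multiplier
714 × 1000 = 714000 Ω

714000 Ω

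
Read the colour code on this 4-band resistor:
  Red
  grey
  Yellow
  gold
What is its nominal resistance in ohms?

Red → 2 (first significant figure)
Grey → 8 (second significant figure)
Yellow → ×10^4 multiplier
28 × 10000 = 280000 Ω

280000 Ω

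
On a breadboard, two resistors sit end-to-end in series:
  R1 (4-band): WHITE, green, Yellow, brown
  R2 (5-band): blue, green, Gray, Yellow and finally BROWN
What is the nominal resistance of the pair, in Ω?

R1: white, green → 95; yellow ×10^4 → 950000 Ω.
R2: blue, green, grey → 658; yellow ×10^4 → 6580000 Ω.
Series: 950000 + 6580000 = 7530000 Ω.

7530000 Ω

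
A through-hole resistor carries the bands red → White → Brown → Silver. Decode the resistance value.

290 Ω

Red → 2 (first significant figure)
White → 9 (second significant figure)
Brown → ×10 multiplier
29 × 10 = 290 Ω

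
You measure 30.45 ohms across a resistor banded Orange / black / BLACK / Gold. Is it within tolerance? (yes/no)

yes

Orange → 3 (first significant figure)
Black → 0 (second significant figure)
Black → ×1 multiplier
Gold → ±5% tolerance
30 × 1 = 30 Ω
Allowed range: 28.5 Ω to 31.5 Ω.
30.45 ohms lies inside that range.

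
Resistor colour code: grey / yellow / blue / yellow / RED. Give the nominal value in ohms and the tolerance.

Grey → 8 (first significant figure)
Yellow → 4 (second significant figure)
Blue → 6 (third significant figure)
Yellow → ×10^4 multiplier
Red → ±2% tolerance
846 × 10000 = 8460000 Ω

8460000 Ω ±2%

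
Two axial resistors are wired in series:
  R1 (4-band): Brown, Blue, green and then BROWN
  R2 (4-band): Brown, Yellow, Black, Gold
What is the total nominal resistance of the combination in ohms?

1600014 Ω

R1: brown, blue → 16; green ×10^5 → 1600000 Ω.
R2: brown, yellow → 14; black ×1 → 14 Ω.
Series: 1600000 + 14 = 1600014 Ω.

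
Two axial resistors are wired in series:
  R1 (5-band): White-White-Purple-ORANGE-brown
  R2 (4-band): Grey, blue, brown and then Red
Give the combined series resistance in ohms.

R1: white, white, violet → 997; orange ×10^3 → 997000 Ω.
R2: grey, blue → 86; brown ×10 → 860 Ω.
Series: 997000 + 860 = 997860 Ω.

997860 Ω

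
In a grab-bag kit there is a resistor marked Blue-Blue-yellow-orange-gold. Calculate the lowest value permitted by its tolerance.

630800 Ω

Blue → 6 (first significant figure)
Blue → 6 (second significant figure)
Yellow → 4 (third significant figure)
Orange → ×10^3 multiplier
Gold → ±5% tolerance
664 × 1000 = 664000 Ω
Lowest = 664000 × (1 − 5/100) = 630800 Ω.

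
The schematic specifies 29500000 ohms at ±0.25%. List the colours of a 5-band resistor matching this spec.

29500000 Ω = 295 × 10^5.
2 → red
9 → white
5 → green
Multiplier 10^5 → green.
±0.25% tolerance → blue.

red, white, green, green, blue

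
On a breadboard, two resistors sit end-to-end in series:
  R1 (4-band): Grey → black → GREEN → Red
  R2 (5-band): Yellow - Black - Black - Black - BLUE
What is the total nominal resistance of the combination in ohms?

8000400 Ω

R1: grey, black → 80; green ×10^5 → 8000000 Ω.
R2: yellow, black, black → 400; black ×1 → 400 Ω.
Series: 8000000 + 400 = 8000400 Ω.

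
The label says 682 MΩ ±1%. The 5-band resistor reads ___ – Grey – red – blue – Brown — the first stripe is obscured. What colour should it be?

blue

682000000 Ω = 682 × 10^6.
The first band gives digit 6 of the significand, and 6 is blue.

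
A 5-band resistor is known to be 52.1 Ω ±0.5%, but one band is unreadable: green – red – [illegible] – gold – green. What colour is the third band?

52.1 Ω = 521 × 10^-1.
The third band gives digit 1 of the significand, and 1 is brown.

brown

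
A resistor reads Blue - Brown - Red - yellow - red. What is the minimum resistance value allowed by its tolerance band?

5997600 Ω

Blue → 6 (first significant figure)
Brown → 1 (second significant figure)
Red → 2 (third significant figure)
Yellow → ×10^4 multiplier
Red → ±2% tolerance
612 × 10000 = 6120000 Ω
Minimum = 6120000 × (1 − 2/100) = 5997600 Ω.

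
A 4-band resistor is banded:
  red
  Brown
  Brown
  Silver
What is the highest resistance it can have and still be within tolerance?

Red → 2 (first significant figure)
Brown → 1 (second significant figure)
Brown → ×10 multiplier
Silver → ±10% tolerance
21 × 10 = 210 Ω
Highest = 210 × (1 + 10/100) = 231 Ω.

231 Ω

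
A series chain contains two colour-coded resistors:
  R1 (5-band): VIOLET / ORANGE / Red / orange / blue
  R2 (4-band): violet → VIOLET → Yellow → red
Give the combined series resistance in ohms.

R1: violet, orange, red → 732; orange ×10^3 → 732000 Ω.
R2: violet, violet → 77; yellow ×10^4 → 770000 Ω.
Series: 732000 + 770000 = 1502000 Ω.

1502000 Ω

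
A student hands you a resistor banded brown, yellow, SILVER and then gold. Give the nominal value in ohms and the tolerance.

Brown → 1 (first significant figure)
Yellow → 4 (second significant figure)
Silver → ×0.01 multiplier
Gold → ±5% tolerance
14 × 0.01 = 0.14 Ω

0.14 Ω ±5%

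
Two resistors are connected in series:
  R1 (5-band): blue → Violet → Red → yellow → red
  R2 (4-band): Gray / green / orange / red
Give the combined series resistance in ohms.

R1: blue, violet, red → 672; yellow ×10^4 → 6720000 Ω.
R2: grey, green → 85; orange ×10^3 → 85000 Ω.
Series: 6720000 + 85000 = 6805000 Ω.

6805000 Ω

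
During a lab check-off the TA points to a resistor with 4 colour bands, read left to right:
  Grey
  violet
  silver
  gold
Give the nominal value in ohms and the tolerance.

Grey → 8 (first significant figure)
Violet → 7 (second significant figure)
Silver → ×0.01 multiplier
Gold → ±5% tolerance
87 × 0.01 = 0.87 Ω

0.87 Ω ±5%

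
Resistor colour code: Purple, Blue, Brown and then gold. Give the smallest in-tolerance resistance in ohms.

722 Ω

Violet → 7 (first significant figure)
Blue → 6 (second significant figure)
Brown → ×10 multiplier
Gold → ±5% tolerance
76 × 10 = 760 Ω
Smallest = 760 × (1 − 5/100) = 722 Ω.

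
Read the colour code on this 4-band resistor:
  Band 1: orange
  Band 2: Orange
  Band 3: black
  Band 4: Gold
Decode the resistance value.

Orange → 3 (first significant figure)
Orange → 3 (second significant figure)
Black → ×1 multiplier
33 × 1 = 33 Ω

33 Ω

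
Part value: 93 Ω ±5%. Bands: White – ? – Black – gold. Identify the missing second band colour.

orange

93 Ω = 93 × 10^0.
The second band gives digit 3 of the significand, and 3 is orange.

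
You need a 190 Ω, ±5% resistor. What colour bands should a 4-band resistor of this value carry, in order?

190 Ω = 19 × 10^1.
1 → brown
9 → white
Multiplier 10^1 → brown.
±5% tolerance → gold.

brown, white, brown, gold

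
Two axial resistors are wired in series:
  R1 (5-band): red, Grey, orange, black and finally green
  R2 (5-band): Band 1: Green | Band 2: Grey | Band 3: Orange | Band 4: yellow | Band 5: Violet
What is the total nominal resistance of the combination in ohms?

R1: red, grey, orange → 283; black ×1 → 283 Ω.
R2: green, grey, orange → 583; yellow ×10^4 → 5830000 Ω.
Series: 283 + 5830000 = 5830283 Ω.

5830283 Ω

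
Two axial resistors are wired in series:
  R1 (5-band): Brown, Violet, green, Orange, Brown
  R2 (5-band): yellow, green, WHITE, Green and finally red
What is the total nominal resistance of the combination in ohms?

46075000 Ω

R1: brown, violet, green → 175; orange ×10^3 → 175000 Ω.
R2: yellow, green, white → 459; green ×10^5 → 45900000 Ω.
Series: 175000 + 45900000 = 46075000 Ω.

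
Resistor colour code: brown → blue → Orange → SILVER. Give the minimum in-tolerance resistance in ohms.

Brown → 1 (first significant figure)
Blue → 6 (second significant figure)
Orange → ×10^3 multiplier
Silver → ±10% tolerance
16 × 1000 = 16000 Ω
Minimum = 16000 × (1 − 10/100) = 14400 Ω.

14400 Ω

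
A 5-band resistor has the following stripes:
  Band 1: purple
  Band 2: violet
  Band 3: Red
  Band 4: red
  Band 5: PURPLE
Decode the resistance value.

77200 Ω

Violet → 7 (first significant figure)
Violet → 7 (second significant figure)
Red → 2 (third significant figure)
Red → ×10^2 multiplier
772 × 100 = 77200 Ω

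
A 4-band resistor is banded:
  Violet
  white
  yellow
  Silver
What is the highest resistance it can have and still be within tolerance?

869000 Ω

Violet → 7 (first significant figure)
White → 9 (second significant figure)
Yellow → ×10^4 multiplier
Silver → ±10% tolerance
79 × 10000 = 790000 Ω
Highest = 790000 × (1 + 10/100) = 869000 Ω.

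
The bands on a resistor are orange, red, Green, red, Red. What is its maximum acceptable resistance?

Orange → 3 (first significant figure)
Red → 2 (second significant figure)
Green → 5 (third significant figure)
Red → ×10^2 multiplier
Red → ±2% tolerance
325 × 100 = 32500 Ω
Maximum = 32500 × (1 + 2/100) = 33150 Ω.

33150 Ω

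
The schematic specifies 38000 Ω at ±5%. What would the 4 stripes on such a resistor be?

38000 Ω = 38 × 10^3.
3 → orange
8 → grey
Multiplier 10^3 → orange.
±5% tolerance → gold.

orange, grey, orange, gold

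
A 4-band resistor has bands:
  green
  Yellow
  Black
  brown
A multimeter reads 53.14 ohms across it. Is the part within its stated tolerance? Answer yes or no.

no

Green → 5 (first significant figure)
Yellow → 4 (second significant figure)
Black → ×1 multiplier
Brown → ±1% tolerance
54 × 1 = 54 Ω
Allowed range: 53.46 Ω to 54.54 Ω.
53.14 ohms lies outside that range.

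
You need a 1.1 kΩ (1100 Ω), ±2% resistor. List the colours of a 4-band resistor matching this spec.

1100 Ω = 11 × 10^2.
1 → brown
1 → brown
Multiplier 10^2 → red.
±2% tolerance → red.

brown, brown, red, red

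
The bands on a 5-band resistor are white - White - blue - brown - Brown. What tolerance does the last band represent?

±1%

The last band, brown, is the tolerance band.
Brown corresponds to ±1%.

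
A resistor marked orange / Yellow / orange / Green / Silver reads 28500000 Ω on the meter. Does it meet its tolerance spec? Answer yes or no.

Orange → 3 (first significant figure)
Yellow → 4 (second significant figure)
Orange → 3 (third significant figure)
Green → ×10^5 multiplier
Silver → ±10% tolerance
343 × 100000 = 34300000 Ω
Allowed range: 30870000 Ω to 37730000 Ω.
28500000 Ω lies outside that range.

no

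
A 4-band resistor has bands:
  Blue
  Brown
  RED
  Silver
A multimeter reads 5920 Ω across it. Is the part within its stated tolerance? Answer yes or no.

yes

Blue → 6 (first significant figure)
Brown → 1 (second significant figure)
Red → ×10^2 multiplier
Silver → ±10% tolerance
61 × 100 = 6100 Ω
Allowed range: 5490 Ω to 6710 Ω.
5920 Ω lies inside that range.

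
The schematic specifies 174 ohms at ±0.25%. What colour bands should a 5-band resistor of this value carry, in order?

brown, violet, yellow, black, blue

174 Ω = 174 × 10^0.
1 → brown
7 → violet
4 → yellow
Multiplier 10^0 → black.
±0.25% tolerance → blue.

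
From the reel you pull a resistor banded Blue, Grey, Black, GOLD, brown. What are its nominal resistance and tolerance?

Blue → 6 (first significant figure)
Grey → 8 (second significant figure)
Black → 0 (third significant figure)
Gold → ×0.1 multiplier
Brown → ±1% tolerance
680 × 0.1 = 68 Ω

68 Ω ±1%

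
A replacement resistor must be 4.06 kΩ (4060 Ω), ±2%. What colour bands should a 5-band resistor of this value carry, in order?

yellow, black, blue, brown, red

4060 Ω = 406 × 10^1.
4 → yellow
0 → black
6 → blue
Multiplier 10^1 → brown.
±2% tolerance → red.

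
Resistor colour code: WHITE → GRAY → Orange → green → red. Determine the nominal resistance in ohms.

98300000 Ω

White → 9 (first significant figure)
Grey → 8 (second significant figure)
Orange → 3 (third significant figure)
Green → ×10^5 multiplier
983 × 100000 = 98300000 Ω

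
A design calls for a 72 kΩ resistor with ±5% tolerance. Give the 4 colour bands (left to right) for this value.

72000 Ω = 72 × 10^3.
7 → violet
2 → red
Multiplier 10^3 → orange.
±5% tolerance → gold.

violet, red, orange, gold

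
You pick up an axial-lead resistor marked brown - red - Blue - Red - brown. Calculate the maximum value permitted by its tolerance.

12726 Ω

Brown → 1 (first significant figure)
Red → 2 (second significant figure)
Blue → 6 (third significant figure)
Red → ×10^2 multiplier
Brown → ±1% tolerance
126 × 100 = 12600 Ω
Maximum = 12600 × (1 + 1/100) = 12726 Ω.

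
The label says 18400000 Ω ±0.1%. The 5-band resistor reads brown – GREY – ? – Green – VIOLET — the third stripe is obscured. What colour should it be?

yellow

18400000 Ω = 184 × 10^5.
The third band gives digit 4 of the significand, and 4 is yellow.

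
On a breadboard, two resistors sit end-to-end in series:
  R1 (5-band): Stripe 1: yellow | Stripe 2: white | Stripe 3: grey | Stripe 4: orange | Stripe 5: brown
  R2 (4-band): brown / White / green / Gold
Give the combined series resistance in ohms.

R1: yellow, white, grey → 498; orange ×10^3 → 498000 Ω.
R2: brown, white → 19; green ×10^5 → 1900000 Ω.
Series: 498000 + 1900000 = 2398000 Ω.

2398000 Ω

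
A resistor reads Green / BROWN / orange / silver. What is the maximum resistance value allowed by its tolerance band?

56100 Ω

Green → 5 (first significant figure)
Brown → 1 (second significant figure)
Orange → ×10^3 multiplier
Silver → ±10% tolerance
51 × 1000 = 51000 Ω
Maximum = 51000 × (1 + 10/100) = 56100 Ω.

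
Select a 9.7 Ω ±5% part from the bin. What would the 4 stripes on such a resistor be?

9.7 Ω = 97 × 10^-1.
9 → white
7 → violet
Multiplier 10^-1 → gold.
±5% tolerance → gold.

white, violet, gold, gold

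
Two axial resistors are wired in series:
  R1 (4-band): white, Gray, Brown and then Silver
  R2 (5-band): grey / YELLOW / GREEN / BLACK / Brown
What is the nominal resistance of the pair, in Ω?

R1: white, grey → 98; brown ×10 → 980 Ω.
R2: grey, yellow, green → 845; black ×1 → 845 Ω.
Series: 980 + 845 = 1825 Ω.

1825 Ω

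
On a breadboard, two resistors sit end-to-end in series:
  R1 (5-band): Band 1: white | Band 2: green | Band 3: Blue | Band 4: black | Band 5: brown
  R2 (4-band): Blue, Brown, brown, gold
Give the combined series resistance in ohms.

1566 Ω

R1: white, green, blue → 956; black ×1 → 956 Ω.
R2: blue, brown → 61; brown ×10 → 610 Ω.
Series: 956 + 610 = 1566 Ω.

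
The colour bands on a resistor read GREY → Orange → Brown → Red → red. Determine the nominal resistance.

Grey → 8 (first significant figure)
Orange → 3 (second significant figure)
Brown → 1 (third significant figure)
Red → ×10^2 multiplier
831 × 100 = 83100 Ω

83100 Ω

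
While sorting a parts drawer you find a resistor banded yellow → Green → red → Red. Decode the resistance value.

Yellow → 4 (first significant figure)
Green → 5 (second significant figure)
Red → ×10^2 multiplier
45 × 100 = 4500 Ω

4500 Ω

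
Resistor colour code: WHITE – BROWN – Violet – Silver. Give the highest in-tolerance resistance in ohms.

White → 9 (first significant figure)
Brown → 1 (second significant figure)
Violet → ×10^7 multiplier
Silver → ±10% tolerance
91 × 10000000 = 910000000 Ω
Highest = 910000000 × (1 + 10/100) = 1001000000 Ω.

1001000000 Ω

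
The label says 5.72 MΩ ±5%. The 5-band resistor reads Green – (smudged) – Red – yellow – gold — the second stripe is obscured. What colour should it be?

violet

5720000 Ω = 572 × 10^4.
The second band gives digit 7 of the significand, and 7 is violet.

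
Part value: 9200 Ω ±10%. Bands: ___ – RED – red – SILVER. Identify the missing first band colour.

white

9200 Ω = 92 × 10^2.
The first band gives digit 9 of the significand, and 9 is white.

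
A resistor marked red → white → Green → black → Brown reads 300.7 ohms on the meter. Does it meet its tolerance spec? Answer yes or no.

Red → 2 (first significant figure)
White → 9 (second significant figure)
Green → 5 (third significant figure)
Black → ×1 multiplier
Brown → ±1% tolerance
295 × 1 = 295 Ω
Allowed range: 292.05 Ω to 297.95 Ω.
300.7 ohms lies outside that range.

no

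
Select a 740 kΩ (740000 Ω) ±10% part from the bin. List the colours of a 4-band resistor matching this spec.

740000 Ω = 74 × 10^4.
7 → violet
4 → yellow
Multiplier 10^4 → yellow.
±10% tolerance → silver.

violet, yellow, yellow, silver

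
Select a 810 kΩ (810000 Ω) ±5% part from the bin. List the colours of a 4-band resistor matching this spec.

grey, brown, yellow, gold

810000 Ω = 81 × 10^4.
8 → grey
1 → brown
Multiplier 10^4 → yellow.
±5% tolerance → gold.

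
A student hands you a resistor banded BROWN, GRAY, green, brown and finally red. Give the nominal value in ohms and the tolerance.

Brown → 1 (first significant figure)
Grey → 8 (second significant figure)
Green → 5 (third significant figure)
Brown → ×10 multiplier
Red → ±2% tolerance
185 × 10 = 1850 Ω

1850 Ω ±2%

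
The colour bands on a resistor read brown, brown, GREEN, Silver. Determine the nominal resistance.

Brown → 1 (first significant figure)
Brown → 1 (second significant figure)
Green → ×10^5 multiplier
11 × 100000 = 1100000 Ω

1100000 Ω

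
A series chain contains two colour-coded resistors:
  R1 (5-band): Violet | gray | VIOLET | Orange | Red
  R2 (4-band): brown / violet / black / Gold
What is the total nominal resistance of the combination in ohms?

787017 Ω

R1: violet, grey, violet → 787; orange ×10^3 → 787000 Ω.
R2: brown, violet → 17; black ×1 → 17 Ω.
Series: 787000 + 17 = 787017 Ω.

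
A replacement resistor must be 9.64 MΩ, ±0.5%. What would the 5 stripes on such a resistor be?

white, blue, yellow, yellow, green

9640000 Ω = 964 × 10^4.
9 → white
6 → blue
4 → yellow
Multiplier 10^4 → yellow.
±0.5% tolerance → green.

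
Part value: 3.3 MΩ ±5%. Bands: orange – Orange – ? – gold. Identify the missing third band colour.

green

3300000 Ω = 33 × 10^5.
The third band is the multiplier, 10^5, which is green.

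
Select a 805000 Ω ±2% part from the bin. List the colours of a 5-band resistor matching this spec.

805000 Ω = 805 × 10^3.
8 → grey
0 → black
5 → green
Multiplier 10^3 → orange.
±2% tolerance → red.

grey, black, green, orange, red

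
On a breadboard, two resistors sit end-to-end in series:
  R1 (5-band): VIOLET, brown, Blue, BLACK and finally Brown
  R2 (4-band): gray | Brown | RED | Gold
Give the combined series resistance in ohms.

R1: violet, brown, blue → 716; black ×1 → 716 Ω.
R2: grey, brown → 81; red ×10^2 → 8100 Ω.
Series: 716 + 8100 = 8816 Ω.

8816 Ω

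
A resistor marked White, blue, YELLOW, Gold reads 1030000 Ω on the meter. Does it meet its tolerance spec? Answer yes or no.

no

White → 9 (first significant figure)
Blue → 6 (second significant figure)
Yellow → ×10^4 multiplier
Gold → ±5% tolerance
96 × 10000 = 960000 Ω
Allowed range: 912000 Ω to 1008000 Ω.
1030000 Ω lies outside that range.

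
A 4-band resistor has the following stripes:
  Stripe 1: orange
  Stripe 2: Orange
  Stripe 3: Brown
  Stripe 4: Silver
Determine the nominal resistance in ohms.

330 Ω

Orange → 3 (first significant figure)
Orange → 3 (second significant figure)
Brown → ×10 multiplier
33 × 10 = 330 Ω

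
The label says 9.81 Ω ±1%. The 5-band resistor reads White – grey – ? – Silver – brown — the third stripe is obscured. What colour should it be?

brown

9.81 Ω = 981 × 10^-2.
The third band gives digit 1 of the significand, and 1 is brown.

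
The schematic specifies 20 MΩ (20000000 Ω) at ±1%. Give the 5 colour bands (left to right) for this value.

20000000 Ω = 200 × 10^5.
2 → red
0 → black
0 → black
Multiplier 10^5 → green.
±1% tolerance → brown.

red, black, black, green, brown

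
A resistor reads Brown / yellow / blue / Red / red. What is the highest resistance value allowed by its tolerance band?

14892 Ω

Brown → 1 (first significant figure)
Yellow → 4 (second significant figure)
Blue → 6 (third significant figure)
Red → ×10^2 multiplier
Red → ±2% tolerance
146 × 100 = 14600 Ω
Highest = 14600 × (1 + 2/100) = 14892 Ω.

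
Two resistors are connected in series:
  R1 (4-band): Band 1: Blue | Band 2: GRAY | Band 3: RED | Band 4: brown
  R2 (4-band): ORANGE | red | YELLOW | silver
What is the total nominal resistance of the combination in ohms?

R1: blue, grey → 68; red ×10^2 → 6800 Ω.
R2: orange, red → 32; yellow ×10^4 → 320000 Ω.
Series: 6800 + 320000 = 326800 Ω.

326800 Ω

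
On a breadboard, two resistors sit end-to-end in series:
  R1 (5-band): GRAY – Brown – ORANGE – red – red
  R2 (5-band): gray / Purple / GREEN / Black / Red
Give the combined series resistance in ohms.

R1: grey, brown, orange → 813; red ×10^2 → 81300 Ω.
R2: grey, violet, green → 875; black ×1 → 875 Ω.
Series: 81300 + 875 = 82175 Ω.

82175 Ω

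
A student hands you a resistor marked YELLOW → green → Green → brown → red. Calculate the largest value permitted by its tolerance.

4641 Ω

Yellow → 4 (first significant figure)
Green → 5 (second significant figure)
Green → 5 (third significant figure)
Brown → ×10 multiplier
Red → ±2% tolerance
455 × 10 = 4550 Ω
Largest = 4550 × (1 + 2/100) = 4641 Ω.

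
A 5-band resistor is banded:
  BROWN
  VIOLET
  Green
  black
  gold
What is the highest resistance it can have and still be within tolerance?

183.75 Ω

Brown → 1 (first significant figure)
Violet → 7 (second significant figure)
Green → 5 (third significant figure)
Black → ×1 multiplier
Gold → ±5% tolerance
175 × 1 = 175 Ω
Highest = 175 × (1 + 5/100) = 183.75 Ω.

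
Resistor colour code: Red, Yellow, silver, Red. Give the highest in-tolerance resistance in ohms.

Red → 2 (first significant figure)
Yellow → 4 (second significant figure)
Silver → ×0.01 multiplier
Red → ±2% tolerance
24 × 0.01 = 0.24 Ω
Highest = 0.24 × (1 + 2/100) = 0.2448 Ω.

0.2448 Ω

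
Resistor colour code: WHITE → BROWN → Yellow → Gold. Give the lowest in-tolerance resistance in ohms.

864500 Ω

White → 9 (first significant figure)
Brown → 1 (second significant figure)
Yellow → ×10^4 multiplier
Gold → ±5% tolerance
91 × 10000 = 910000 Ω
Lowest = 910000 × (1 − 5/100) = 864500 Ω.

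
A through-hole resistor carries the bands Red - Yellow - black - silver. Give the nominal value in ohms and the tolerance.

24 Ω ±10%

Red → 2 (first significant figure)
Yellow → 4 (second significant figure)
Black → ×1 multiplier
Silver → ±10% tolerance
24 × 1 = 24 Ω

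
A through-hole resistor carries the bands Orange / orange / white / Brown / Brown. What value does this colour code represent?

Orange → 3 (first significant figure)
Orange → 3 (second significant figure)
White → 9 (third significant figure)
Brown → ×10 multiplier
339 × 10 = 3390 Ω

3390 Ω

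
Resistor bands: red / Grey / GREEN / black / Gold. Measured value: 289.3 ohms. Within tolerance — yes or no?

yes

Red → 2 (first significant figure)
Grey → 8 (second significant figure)
Green → 5 (third significant figure)
Black → ×1 multiplier
Gold → ±5% tolerance
285 × 1 = 285 Ω
Allowed range: 270.75 Ω to 299.25 Ω.
289.3 ohms lies inside that range.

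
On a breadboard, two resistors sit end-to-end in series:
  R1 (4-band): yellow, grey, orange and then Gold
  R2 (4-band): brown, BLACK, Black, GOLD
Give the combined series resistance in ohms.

R1: yellow, grey → 48; orange ×10^3 → 48000 Ω.
R2: brown, black → 10; black ×1 → 10 Ω.
Series: 48000 + 10 = 48010 Ω.

48010 Ω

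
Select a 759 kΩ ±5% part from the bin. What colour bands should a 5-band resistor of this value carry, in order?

759000 Ω = 759 × 10^3.
7 → violet
5 → green
9 → white
Multiplier 10^3 → orange.
±5% tolerance → gold.

violet, green, white, orange, gold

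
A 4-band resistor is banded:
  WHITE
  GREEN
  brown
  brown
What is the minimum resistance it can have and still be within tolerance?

940.5 Ω

White → 9 (first significant figure)
Green → 5 (second significant figure)
Brown → ×10 multiplier
Brown → ±1% tolerance
95 × 10 = 950 Ω
Minimum = 950 × (1 − 1/100) = 940.5 Ω.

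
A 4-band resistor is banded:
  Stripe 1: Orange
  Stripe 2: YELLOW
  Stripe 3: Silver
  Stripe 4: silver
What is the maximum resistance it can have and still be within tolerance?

0.374 Ω

Orange → 3 (first significant figure)
Yellow → 4 (second significant figure)
Silver → ×0.01 multiplier
Silver → ±10% tolerance
34 × 0.01 = 0.34 Ω
Maximum = 0.34 × (1 + 10/100) = 0.374 Ω.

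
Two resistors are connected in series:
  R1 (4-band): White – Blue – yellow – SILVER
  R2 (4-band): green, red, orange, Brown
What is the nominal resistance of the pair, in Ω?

R1: white, blue → 96; yellow ×10^4 → 960000 Ω.
R2: green, red → 52; orange ×10^3 → 52000 Ω.
Series: 960000 + 52000 = 1012000 Ω.

1012000 Ω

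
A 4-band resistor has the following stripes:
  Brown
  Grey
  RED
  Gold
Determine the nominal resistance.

Brown → 1 (first significant figure)
Grey → 8 (second significant figure)
Red → ×10^2 multiplier
18 × 100 = 1800 Ω

1800 Ω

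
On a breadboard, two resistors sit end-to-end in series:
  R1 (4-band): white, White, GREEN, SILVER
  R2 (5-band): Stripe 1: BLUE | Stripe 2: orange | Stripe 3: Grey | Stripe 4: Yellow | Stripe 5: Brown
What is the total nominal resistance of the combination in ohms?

R1: white, white → 99; green ×10^5 → 9900000 Ω.
R2: blue, orange, grey → 638; yellow ×10^4 → 6380000 Ω.
Series: 9900000 + 6380000 = 16280000 Ω.

16280000 Ω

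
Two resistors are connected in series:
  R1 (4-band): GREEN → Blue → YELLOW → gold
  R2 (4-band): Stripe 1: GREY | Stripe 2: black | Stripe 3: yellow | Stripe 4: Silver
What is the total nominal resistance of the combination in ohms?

R1: green, blue → 56; yellow ×10^4 → 560000 Ω.
R2: grey, black → 80; yellow ×10^4 → 800000 Ω.
Series: 560000 + 800000 = 1360000 Ω.

1360000 Ω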